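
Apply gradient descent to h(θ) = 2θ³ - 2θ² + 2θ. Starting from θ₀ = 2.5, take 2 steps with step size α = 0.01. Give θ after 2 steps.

h′(θ) = 6θ² - 4θ + 2
Step 1: h′(2.5) = 29.5; θ₁ = 2.5 − 0.01·29.5 = 2.205
Step 2: h′(2.205) = 22.35215; θ₂ = 2.205 − 0.01·22.35215 = 1.9814785

1.9814785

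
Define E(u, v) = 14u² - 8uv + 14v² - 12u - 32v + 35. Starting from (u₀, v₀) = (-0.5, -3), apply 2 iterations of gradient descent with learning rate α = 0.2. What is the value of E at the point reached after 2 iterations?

137328.74

∇E = (28u - 8v - 12, -8u + 28v - 32)
Step 1: at (-0.5, -3), ∇E = (-2, -112) → (-0.5, -3) − 0.2·(-2, -112) = (-0.1, 19.4)
Step 2: at (-0.1, 19.4), ∇E = (-170, 512) → (-0.1, 19.4) − 0.2·(-170, 512) = (33.9, -83)
E(33.9, -83) = 137328.74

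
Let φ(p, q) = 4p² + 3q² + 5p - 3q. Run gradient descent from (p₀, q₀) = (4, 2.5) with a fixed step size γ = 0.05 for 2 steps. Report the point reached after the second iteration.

(1.04, 1.48)

∇φ = (8p + 5, 6q - 3)
(p₁, q₁) = (4, 2.5) − 0.05·(37, 12) = (2.15, 1.9)
(p₂, q₂) = (2.15, 1.9) − 0.05·(22.2, 8.4) = (1.04, 1.48)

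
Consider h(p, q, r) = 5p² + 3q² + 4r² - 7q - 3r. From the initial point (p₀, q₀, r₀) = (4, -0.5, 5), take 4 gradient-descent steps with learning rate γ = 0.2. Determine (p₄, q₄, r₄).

∇h = (10p, 6q - 7, 8r - 3)
(p₁, q₁, r₁) = (4, -0.5, 5) − 0.2·(40, -10, 37) = (-4, 1.5, -2.4)
(p₂, q₂, r₂) = (-4, 1.5, -2.4) − 0.2·(-40, 2, -22.2) = (4, 1.1, 2.04)
(p₃, q₃, r₃) = (4, 1.1, 2.04) − 0.2·(40, -0.4, 13.32) = (-4, 1.18, -0.624)
(p₄, q₄, r₄) = (-4, 1.18, -0.624) − 0.2·(-40, 0.08, -7.992) = (4, 1.164, 0.9744)

(4, 1.164, 0.9744)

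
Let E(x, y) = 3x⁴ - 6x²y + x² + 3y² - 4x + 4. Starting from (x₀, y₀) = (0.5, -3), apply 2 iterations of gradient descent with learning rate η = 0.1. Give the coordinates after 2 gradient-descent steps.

(2.75405, 0.3735)

∇E = (12x³ - 12xy + 2x - 4, -6x² + 6y)
(x₁, y₁) = (0.5, -3) − 0.1·(16.5, -19.5) = (-1.15, -1.05)
(x₂, y₂) = (-1.15, -1.05) − 0.1·(-39.0405, -14.235) = (2.75405, 0.3735)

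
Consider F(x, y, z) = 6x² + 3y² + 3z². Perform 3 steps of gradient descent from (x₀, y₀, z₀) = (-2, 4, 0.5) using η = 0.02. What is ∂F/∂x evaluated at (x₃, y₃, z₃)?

∇F = (12x, 6y, 6z)
Step 1: at (-2, 4, 0.5), ∇F = (-24, 24, 3) → (-2, 4, 0.5) − 0.02·(-24, 24, 3) = (-1.52, 3.52, 0.44)
Step 2: at (-1.52, 3.52, 0.44), ∇F = (-18.24, 21.12, 2.64) → (-1.52, 3.52, 0.44) − 0.02·(-18.24, 21.12, 2.64) = (-1.1552, 3.0976, 0.3872)
Step 3: at (-1.1552, 3.0976, 0.3872), ∇F = (-13.8624, 18.5856, 2.3232) → (-1.1552, 3.0976, 0.3872) − 0.02·(-13.8624, 18.5856, 2.3232) = (-0.877952, 2.725888, 0.340736)
∂F/∂x at (-0.877952, 2.725888, 0.340736) = -10.535424

-10.535424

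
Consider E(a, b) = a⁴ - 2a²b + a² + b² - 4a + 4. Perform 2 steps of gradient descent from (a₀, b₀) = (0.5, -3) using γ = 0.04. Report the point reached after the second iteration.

(0.32591104, -2.510432)

∇E = (4a³ - 4ab + 2a - 4, -2a² + 2b)
Step 1: at (0.5, -3), ∇E = (3.5, -6.5) → (0.5, -3) − 0.04·(3.5, -6.5) = (0.36, -2.74)
Step 2: at (0.36, -2.74), ∇E = (0.852224, -5.7392) → (0.36, -2.74) − 0.04·(0.852224, -5.7392) = (0.32591104, -2.510432)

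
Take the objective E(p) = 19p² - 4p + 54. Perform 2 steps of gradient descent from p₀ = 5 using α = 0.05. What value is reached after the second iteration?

4.07

E′(p) = 38p - 4
Step 1: E′(5) = 186; p₁ = 5 − 0.05·186 = -4.3
Step 2: E′(-4.3) = -167.4; p₂ = -4.3 − 0.05·(-167.4) = 4.07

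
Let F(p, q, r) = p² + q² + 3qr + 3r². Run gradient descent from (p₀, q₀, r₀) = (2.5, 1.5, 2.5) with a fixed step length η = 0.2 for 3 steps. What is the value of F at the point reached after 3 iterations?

∇F = (2p, 2q + 3r, 3q + 6r)
Step 1: at (2.5, 1.5, 2.5), ∇F = (5, 10.5, 19.5) → (2.5, 1.5, 2.5) − 0.2·(5, 10.5, 19.5) = (1.5, -0.6, -1.4)
Step 2: at (1.5, -0.6, -1.4), ∇F = (3, -5.4, -10.2) → (1.5, -0.6, -1.4) − 0.2·(3, -5.4, -10.2) = (0.9, 0.48, 0.64)
Step 3: at (0.9, 0.48, 0.64), ∇F = (1.8, 2.88, 5.28) → (0.9, 0.48, 0.64) − 0.2·(1.8, 2.88, 5.28) = (0.54, -0.096, -0.416)
F(0.54, -0.096, -0.416) = 0.939792

0.939792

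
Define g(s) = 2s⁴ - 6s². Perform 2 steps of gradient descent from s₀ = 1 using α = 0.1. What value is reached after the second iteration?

0.8848

g′(s) = 8s³ - 12s
s₁ = 1 − 0.1·(-4) = 1.4
s₂ = 1.4 − 0.1·5.152 = 0.8848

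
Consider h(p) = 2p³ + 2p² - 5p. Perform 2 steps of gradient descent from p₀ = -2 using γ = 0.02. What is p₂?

h′(p) = 6p² + 4p - 5
p₁ = -2 − 0.02·11 = -2.22
p₂ = -2.22 − 0.02·15.6904 = -2.533808

-2.533808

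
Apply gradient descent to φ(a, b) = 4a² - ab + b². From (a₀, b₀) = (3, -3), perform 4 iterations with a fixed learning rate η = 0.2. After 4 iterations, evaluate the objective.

1.3824

∇φ = (8a - b, -a + 2b)
Step 1: at (3, -3), ∇φ = (27, -9) → (3, -3) − 0.2·(27, -9) = (-2.4, -1.2)
Step 2: at (-2.4, -1.2), ∇φ = (-18, 0) → (-2.4, -1.2) − 0.2·(-18, 0) = (1.2, -1.2)
Step 3: at (1.2, -1.2), ∇φ = (10.8, -3.6) → (1.2, -1.2) − 0.2·(10.8, -3.6) = (-0.96, -0.48)
Step 4: at (-0.96, -0.48), ∇φ = (-7.2, 0) → (-0.96, -0.48) − 0.2·(-7.2, 0) = (0.48, -0.48)
φ(0.48, -0.48) = 1.3824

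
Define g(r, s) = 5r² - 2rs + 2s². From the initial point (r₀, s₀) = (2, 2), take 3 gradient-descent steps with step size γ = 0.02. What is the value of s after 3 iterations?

1.743744

∇g = (10r - 2s, -2r + 4s)
Step 1: at (2, 2), ∇g = (16, 4) → (2, 2) − 0.02·(16, 4) = (1.68, 1.92)
Step 2: at (1.68, 1.92), ∇g = (12.96, 4.32) → (1.68, 1.92) − 0.02·(12.96, 4.32) = (1.4208, 1.8336)
Step 3: at (1.4208, 1.8336), ∇g = (10.5408, 4.4928) → (1.4208, 1.8336) − 0.02·(10.5408, 4.4928) = (1.209984, 1.743744)
s = 1.743744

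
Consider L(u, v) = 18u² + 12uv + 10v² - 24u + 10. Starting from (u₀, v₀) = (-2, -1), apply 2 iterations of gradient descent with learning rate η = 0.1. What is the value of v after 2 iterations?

-13.96

∇L = (36u + 12v - 24, 12u + 20v)
Step 1: at (-2, -1), ∇L = (-108, -44) → (-2, -1) − 0.1·(-108, -44) = (8.8, 3.4)
Step 2: at (8.8, 3.4), ∇L = (333.6, 173.6) → (8.8, 3.4) − 0.1·(333.6, 173.6) = (-24.56, -13.96)
v = -13.96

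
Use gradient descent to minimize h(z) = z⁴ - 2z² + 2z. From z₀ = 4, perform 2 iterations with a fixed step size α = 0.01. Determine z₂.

h′(z) = 4z³ - 4z + 2
Step 1: h′(4) = 242; z₁ = 4 − 0.01·242 = 1.58
Step 2: h′(1.58) = 11.457248; z₂ = 1.58 − 0.01·11.457248 = 1.46542752

1.46542752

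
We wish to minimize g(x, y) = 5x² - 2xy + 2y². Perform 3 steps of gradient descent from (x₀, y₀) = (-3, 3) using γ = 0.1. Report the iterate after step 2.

(0.24, 0.84)

∇g = (10x - 2y, -2x + 4y)
(x₁, y₁) = (-3, 3) − 0.1·(-36, 18) = (0.6, 1.2)
(x₂, y₂) = (0.6, 1.2) − 0.1·(3.6, 3.6) = (0.24, 0.84)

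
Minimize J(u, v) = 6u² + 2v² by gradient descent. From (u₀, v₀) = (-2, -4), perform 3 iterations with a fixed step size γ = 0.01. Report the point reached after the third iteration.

∇J = (12u, 4v)
Step 1: at (-2, -4), ∇J = (-24, -16) → (-2, -4) − 0.01·(-24, -16) = (-1.76, -3.84)
Step 2: at (-1.76, -3.84), ∇J = (-21.12, -15.36) → (-1.76, -3.84) − 0.01·(-21.12, -15.36) = (-1.5488, -3.6864)
Step 3: at (-1.5488, -3.6864), ∇J = (-18.5856, -14.7456) → (-1.5488, -3.6864) − 0.01·(-18.5856, -14.7456) = (-1.362944, -3.538944)

(-1.362944, -3.538944)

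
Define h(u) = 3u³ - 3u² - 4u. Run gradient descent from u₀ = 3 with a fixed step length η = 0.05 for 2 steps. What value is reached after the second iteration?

h′(u) = 9u² - 6u - 4
Step 1: h′(3) = 59; u₁ = 3 − 0.05·59 = 0.05
Step 2: h′(0.05) = -4.2775; u₂ = 0.05 − 0.05·(-4.2775) = 0.263875

0.263875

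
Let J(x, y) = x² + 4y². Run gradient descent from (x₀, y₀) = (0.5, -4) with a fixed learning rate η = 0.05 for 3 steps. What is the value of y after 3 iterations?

-0.864

∇J = (2x, 8y)
Step 1: at (0.5, -4), ∇J = (1, -32) → (0.5, -4) − 0.05·(1, -32) = (0.45, -2.4)
Step 2: at (0.45, -2.4), ∇J = (0.9, -19.2) → (0.45, -2.4) − 0.05·(0.9, -19.2) = (0.405, -1.44)
Step 3: at (0.405, -1.44), ∇J = (0.81, -11.52) → (0.405, -1.44) − 0.05·(0.81, -11.52) = (0.3645, -0.864)
y = -0.864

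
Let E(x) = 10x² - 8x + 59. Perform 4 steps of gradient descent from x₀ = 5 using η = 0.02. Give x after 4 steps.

0.99616

E′(x) = 20x - 8
x₁ = 5 − 0.02·92 = 3.16
x₂ = 3.16 − 0.02·55.2 = 2.056
x₃ = 2.056 − 0.02·33.12 = 1.3936
x₄ = 1.3936 − 0.02·19.872 = 0.99616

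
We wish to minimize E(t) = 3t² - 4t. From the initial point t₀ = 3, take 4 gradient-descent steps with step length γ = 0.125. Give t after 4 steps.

0.67578125

E′(t) = 6t - 4
t₁ = 3 − 0.125·14 = 1.25
t₂ = 1.25 − 0.125·3.5 = 0.8125
t₃ = 0.8125 − 0.125·0.875 = 0.703125
t₄ = 0.703125 − 0.125·0.21875 = 0.67578125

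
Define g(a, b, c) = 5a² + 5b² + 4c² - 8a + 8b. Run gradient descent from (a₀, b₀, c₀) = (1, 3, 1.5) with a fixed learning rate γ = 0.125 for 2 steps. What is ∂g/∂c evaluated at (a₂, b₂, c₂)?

∇g = (10a - 8, 10b + 8, 8c)
(a₁, b₁, c₁) = (1, 3, 1.5) − 0.125·(2, 38, 12) = (0.75, -1.75, 0)
(a₂, b₂, c₂) = (0.75, -1.75, 0) − 0.125·(-0.5, -9.5, 0) = (0.8125, -0.5625, 0)
∂g/∂c at (0.8125, -0.5625, 0) = 0

0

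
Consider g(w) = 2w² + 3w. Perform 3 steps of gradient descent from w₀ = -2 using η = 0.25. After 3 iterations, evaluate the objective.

g′(w) = 4w + 3
w₁ = -2 − 0.25·(-5) = -0.75
w₂ = -0.75 − 0.25·0 = -0.75
w₃ = -0.75 − 0.25·0 = -0.75
g(-0.75) = -1.125

-1.125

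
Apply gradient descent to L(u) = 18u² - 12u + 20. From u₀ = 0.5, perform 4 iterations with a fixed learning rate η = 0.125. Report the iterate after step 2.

2.375

L′(u) = 36u - 12
Step 1: L′(0.5) = 6; u₁ = 0.5 − 0.125·6 = -0.25
Step 2: L′(-0.25) = -21; u₂ = -0.25 − 0.125·(-21) = 2.375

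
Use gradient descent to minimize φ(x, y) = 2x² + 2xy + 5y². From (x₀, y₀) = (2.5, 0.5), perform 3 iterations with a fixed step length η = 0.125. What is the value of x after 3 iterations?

0.3984375

∇φ = (4x + 2y, 2x + 10y)
(x₁, y₁) = (2.5, 0.5) − 0.125·(11, 10) = (1.125, -0.75)
(x₂, y₂) = (1.125, -0.75) − 0.125·(3, -5.25) = (0.75, -0.09375)
(x₃, y₃) = (0.75, -0.09375) − 0.125·(2.8125, 0.5625) = (0.3984375, -0.1640625)
x = 0.3984375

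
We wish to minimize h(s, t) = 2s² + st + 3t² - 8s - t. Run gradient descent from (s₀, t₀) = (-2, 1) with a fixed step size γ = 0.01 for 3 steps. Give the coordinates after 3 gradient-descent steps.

(-1.566875, 0.910939)

∇h = (4s + t - 8, s + 6t - 1)
(s₁, t₁) = (-2, 1) − 0.01·(-15, 3) = (-1.85, 0.97)
(s₂, t₂) = (-1.85, 0.97) − 0.01·(-14.43, 2.97) = (-1.7057, 0.9403)
(s₃, t₃) = (-1.7057, 0.9403) − 0.01·(-13.8825, 2.9361) = (-1.566875, 0.910939)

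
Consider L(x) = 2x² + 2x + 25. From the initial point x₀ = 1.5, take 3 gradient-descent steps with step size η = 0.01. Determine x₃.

L′(x) = 4x + 2
x₁ = 1.5 − 0.01·8 = 1.42
x₂ = 1.42 − 0.01·7.68 = 1.3432
x₃ = 1.3432 − 0.01·7.3728 = 1.269472

1.269472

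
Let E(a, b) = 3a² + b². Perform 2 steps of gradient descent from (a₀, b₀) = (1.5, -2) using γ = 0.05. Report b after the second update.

-1.62

∇E = (6a, 2b)
Step 1: at (1.5, -2), ∇E = (9, -4) → (1.5, -2) − 0.05·(9, -4) = (1.05, -1.8)
Step 2: at (1.05, -1.8), ∇E = (6.3, -3.6) → (1.05, -1.8) − 0.05·(6.3, -3.6) = (0.735, -1.62)
b = -1.62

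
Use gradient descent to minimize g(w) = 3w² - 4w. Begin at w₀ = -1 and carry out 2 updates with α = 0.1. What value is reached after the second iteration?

0.4

g′(w) = 6w - 4
Step 1: g′(-1) = -10; w₁ = -1 − 0.1·(-10) = 0
Step 2: g′(0) = -4; w₂ = 0 − 0.1·(-4) = 0.4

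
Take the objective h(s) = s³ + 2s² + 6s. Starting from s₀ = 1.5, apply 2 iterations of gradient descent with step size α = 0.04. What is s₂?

h′(s) = 3s² + 4s + 6
s₁ = 1.5 − 0.04·18.75 = 0.75
s₂ = 0.75 − 0.04·10.6875 = 0.3225

0.3225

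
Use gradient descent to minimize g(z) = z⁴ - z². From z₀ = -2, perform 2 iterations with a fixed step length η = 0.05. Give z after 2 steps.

g′(z) = 4z³ - 2z
z₁ = -2 − 0.05·(-28) = -0.6
z₂ = -0.6 − 0.05·0.336 = -0.6168

-0.6168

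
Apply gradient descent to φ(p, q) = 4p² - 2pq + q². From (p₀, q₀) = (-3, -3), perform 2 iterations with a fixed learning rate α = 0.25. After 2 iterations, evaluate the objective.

∇φ = (8p - 2q, -2p + 2q)
Step 1: at (-3, -3), ∇φ = (-18, 0) → (-3, -3) − 0.25·(-18, 0) = (1.5, -3)
Step 2: at (1.5, -3), ∇φ = (18, -9) → (1.5, -3) − 0.25·(18, -9) = (-3, -0.75)
φ(-3, -0.75) = 32.0625

32.0625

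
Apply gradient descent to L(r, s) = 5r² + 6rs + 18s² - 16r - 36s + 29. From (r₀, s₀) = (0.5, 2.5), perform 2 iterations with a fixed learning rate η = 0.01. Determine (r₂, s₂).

(0.4582, 1.5676)

∇L = (10r + 6s - 16, 6r + 36s - 36)
Step 1: at (0.5, 2.5), ∇L = (4, 57) → (0.5, 2.5) − 0.01·(4, 57) = (0.46, 1.93)
Step 2: at (0.46, 1.93), ∇L = (0.18, 36.24) → (0.46, 1.93) − 0.01·(0.18, 36.24) = (0.4582, 1.5676)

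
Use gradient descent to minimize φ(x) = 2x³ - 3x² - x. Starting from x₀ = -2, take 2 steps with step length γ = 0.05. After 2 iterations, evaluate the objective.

-1715.69051904296875

φ′(x) = 6x² - 6x - 1
x₁ = -2 − 0.05·35 = -3.75
x₂ = -3.75 − 0.05·105.875 = -9.04375
φ(-9.04375) = -1715.69051904296875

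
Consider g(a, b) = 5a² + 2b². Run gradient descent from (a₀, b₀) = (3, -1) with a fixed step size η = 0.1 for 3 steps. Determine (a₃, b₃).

∇g = (10a, 4b)
(a₁, b₁) = (3, -1) − 0.1·(30, -4) = (0, -0.6)
(a₂, b₂) = (0, -0.6) − 0.1·(0, -2.4) = (0, -0.36)
(a₃, b₃) = (0, -0.36) − 0.1·(0, -1.44) = (0, -0.216)

(0, -0.216)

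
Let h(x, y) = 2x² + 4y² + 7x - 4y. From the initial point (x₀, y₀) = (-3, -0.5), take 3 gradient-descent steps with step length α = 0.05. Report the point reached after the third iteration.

∇h = (4x + 7, 8y - 4)
(x₁, y₁) = (-3, -0.5) − 0.05·(-5, -8) = (-2.75, -0.1)
(x₂, y₂) = (-2.75, -0.1) − 0.05·(-4, -4.8) = (-2.55, 0.14)
(x₃, y₃) = (-2.55, 0.14) − 0.05·(-3.2, -2.88) = (-2.39, 0.284)

(-2.39, 0.284)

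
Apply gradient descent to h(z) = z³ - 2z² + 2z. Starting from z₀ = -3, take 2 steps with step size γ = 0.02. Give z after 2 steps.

h′(z) = 3z² - 4z + 2
Step 1: h′(-3) = 41; z₁ = -3 − 0.02·41 = -3.82
Step 2: h′(-3.82) = 61.0572; z₂ = -3.82 − 0.02·61.0572 = -5.041144

-5.041144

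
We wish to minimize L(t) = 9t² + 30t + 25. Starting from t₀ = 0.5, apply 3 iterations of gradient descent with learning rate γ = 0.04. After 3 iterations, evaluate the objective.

L′(t) = 18t + 30
Step 1: L′(0.5) = 39; t₁ = 0.5 − 0.04·39 = -1.06
Step 2: L′(-1.06) = 10.92; t₂ = -1.06 − 0.04·10.92 = -1.4968
Step 3: L′(-1.4968) = 3.0576; t₃ = -1.4968 − 0.04·3.0576 = -1.619104
L(-1.619104) = 0.020359865344

0.020359865344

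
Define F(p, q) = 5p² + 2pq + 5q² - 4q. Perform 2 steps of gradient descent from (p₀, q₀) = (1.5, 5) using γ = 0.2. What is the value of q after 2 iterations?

7

∇F = (10p + 2q, 2p + 10q - 4)
Step 1: at (1.5, 5), ∇F = (25, 49) → (1.5, 5) − 0.2·(25, 49) = (-3.5, -4.8)
Step 2: at (-3.5, -4.8), ∇F = (-44.6, -59) → (-3.5, -4.8) − 0.2·(-44.6, -59) = (5.42, 7)
q = 7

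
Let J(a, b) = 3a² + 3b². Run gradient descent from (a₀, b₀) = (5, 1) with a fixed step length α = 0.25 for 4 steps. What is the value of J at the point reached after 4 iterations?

∇J = (6a, 6b)
Step 1: at (5, 1), ∇J = (30, 6) → (5, 1) − 0.25·(30, 6) = (-2.5, -0.5)
Step 2: at (-2.5, -0.5), ∇J = (-15, -3) → (-2.5, -0.5) − 0.25·(-15, -3) = (1.25, 0.25)
Step 3: at (1.25, 0.25), ∇J = (7.5, 1.5) → (1.25, 0.25) − 0.25·(7.5, 1.5) = (-0.625, -0.125)
Step 4: at (-0.625, -0.125), ∇J = (-3.75, -0.75) → (-0.625, -0.125) − 0.25·(-3.75, -0.75) = (0.3125, 0.0625)
J(0.3125, 0.0625) = 0.3046875

0.3046875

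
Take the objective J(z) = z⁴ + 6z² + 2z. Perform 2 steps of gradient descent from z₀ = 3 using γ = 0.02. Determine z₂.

0.02075904

J′(z) = 4z³ + 12z + 2
z₁ = 3 − 0.02·146 = 0.08
z₂ = 0.08 − 0.02·2.962048 = 0.02075904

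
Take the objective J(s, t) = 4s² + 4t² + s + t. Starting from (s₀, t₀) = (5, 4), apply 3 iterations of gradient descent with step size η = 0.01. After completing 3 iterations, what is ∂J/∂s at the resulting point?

∇J = (8s + 1, 8t + 1)
(s₁, t₁) = (5, 4) − 0.01·(41, 33) = (4.59, 3.67)
(s₂, t₂) = (4.59, 3.67) − 0.01·(37.72, 30.36) = (4.2128, 3.3664)
(s₃, t₃) = (4.2128, 3.3664) − 0.01·(34.7024, 27.9312) = (3.865776, 3.087088)
∂J/∂s at (3.865776, 3.087088) = 31.926208

31.926208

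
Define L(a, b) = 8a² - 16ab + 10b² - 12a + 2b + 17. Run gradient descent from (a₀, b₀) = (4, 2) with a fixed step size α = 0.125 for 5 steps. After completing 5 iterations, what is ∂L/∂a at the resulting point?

∇L = (16a - 16b - 12, -16a + 20b + 2)
(a₁, b₁) = (4, 2) − 0.125·(20, -22) = (1.5, 4.75)
(a₂, b₂) = (1.5, 4.75) − 0.125·(-64, 73) = (9.5, -4.375)
(a₃, b₃) = (9.5, -4.375) − 0.125·(210, -237.5) = (-16.75, 25.3125)
(a₄, b₄) = (-16.75, 25.3125) − 0.125·(-685, 776.25) = (68.875, -71.71875)
(a₅, b₅) = (68.875, -71.71875) − 0.125·(2237.5, -2534.375) = (-210.8125, 245.078125)
∂L/∂a at (-210.8125, 245.078125) = -7306.25

-7306.25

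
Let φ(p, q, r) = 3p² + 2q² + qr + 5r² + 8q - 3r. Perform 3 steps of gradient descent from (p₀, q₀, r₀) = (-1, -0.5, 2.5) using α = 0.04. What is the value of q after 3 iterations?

-1.282112

∇φ = (6p, 4q + r + 8, q + 10r - 3)
Step 1: at (-1, -0.5, 2.5), ∇φ = (-6, 8.5, 21.5) → (-1, -0.5, 2.5) − 0.04·(-6, 8.5, 21.5) = (-0.76, -0.84, 1.64)
Step 2: at (-0.76, -0.84, 1.64), ∇φ = (-4.56, 6.28, 12.56) → (-0.76, -0.84, 1.64) − 0.04·(-4.56, 6.28, 12.56) = (-0.5776, -1.0912, 1.1376)
Step 3: at (-0.5776, -1.0912, 1.1376), ∇φ = (-3.4656, 4.7728, 7.2848) → (-0.5776, -1.0912, 1.1376) − 0.04·(-3.4656, 4.7728, 7.2848) = (-0.438976, -1.282112, 0.846208)
q = -1.282112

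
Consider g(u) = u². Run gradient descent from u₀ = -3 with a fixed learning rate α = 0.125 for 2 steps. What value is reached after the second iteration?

g′(u) = 2u
u₁ = -3 − 0.125·(-6) = -2.25
u₂ = -2.25 − 0.125·(-4.5) = -1.6875

-1.6875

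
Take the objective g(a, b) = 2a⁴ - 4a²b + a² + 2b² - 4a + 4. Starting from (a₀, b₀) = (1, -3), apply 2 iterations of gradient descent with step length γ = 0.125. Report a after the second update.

∇g = (8a³ - 8ab + 2a - 4, -4a² + 4b)
Step 1: at (1, -3), ∇g = (30, -16) → (1, -3) − 0.125·(30, -16) = (-2.75, -1)
Step 2: at (-2.75, -1), ∇g = (-197.875, -34.25) → (-2.75, -1) − 0.125·(-197.875, -34.25) = (21.984375, 3.28125)
a = 21.984375

21.984375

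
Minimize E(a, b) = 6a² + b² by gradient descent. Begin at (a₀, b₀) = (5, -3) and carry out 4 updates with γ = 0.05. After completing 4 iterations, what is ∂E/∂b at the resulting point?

∇E = (12a, 2b)
(a₁, b₁) = (5, -3) − 0.05·(60, -6) = (2, -2.7)
(a₂, b₂) = (2, -2.7) − 0.05·(24, -5.4) = (0.8, -2.43)
(a₃, b₃) = (0.8, -2.43) − 0.05·(9.6, -4.86) = (0.32, -2.187)
(a₄, b₄) = (0.32, -2.187) − 0.05·(3.84, -4.374) = (0.128, -1.9683)
∂E/∂b at (0.128, -1.9683) = -3.9366

-3.9366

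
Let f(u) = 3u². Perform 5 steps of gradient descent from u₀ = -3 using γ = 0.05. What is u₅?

-0.50421

f′(u) = 6u
u₁ = -3 − 0.05·(-18) = -2.1
u₂ = -2.1 − 0.05·(-12.6) = -1.47
u₃ = -1.47 − 0.05·(-8.82) = -1.029
u₄ = -1.029 − 0.05·(-6.174) = -0.7203
u₅ = -0.7203 − 0.05·(-4.3218) = -0.50421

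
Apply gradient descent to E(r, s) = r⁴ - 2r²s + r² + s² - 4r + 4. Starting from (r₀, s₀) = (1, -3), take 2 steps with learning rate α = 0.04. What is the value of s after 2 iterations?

-2.450112

∇E = (4r³ - 4rs + 2r - 4, -2r² + 2s)
(r₁, s₁) = (1, -3) − 0.04·(14, -8) = (0.44, -2.68)
(r₂, s₂) = (0.44, -2.68) − 0.04·(1.937536, -5.7472) = (0.36249856, -2.450112)
s = -2.450112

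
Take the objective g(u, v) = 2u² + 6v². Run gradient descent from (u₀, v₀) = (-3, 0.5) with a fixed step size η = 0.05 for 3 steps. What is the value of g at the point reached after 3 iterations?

∇g = (4u, 12v)
(u₁, v₁) = (-3, 0.5) − 0.05·(-12, 6) = (-2.4, 0.2)
(u₂, v₂) = (-2.4, 0.2) − 0.05·(-9.6, 2.4) = (-1.92, 0.08)
(u₃, v₃) = (-1.92, 0.08) − 0.05·(-7.68, 0.96) = (-1.536, 0.032)
g(-1.536, 0.032) = 4.724736

4.724736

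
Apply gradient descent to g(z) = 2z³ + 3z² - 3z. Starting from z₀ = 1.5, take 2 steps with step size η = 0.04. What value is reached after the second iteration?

0.542784

g′(z) = 6z² + 6z - 3
Step 1: g′(1.5) = 19.5; z₁ = 1.5 − 0.04·19.5 = 0.72
Step 2: g′(0.72) = 4.4304; z₂ = 0.72 − 0.04·4.4304 = 0.542784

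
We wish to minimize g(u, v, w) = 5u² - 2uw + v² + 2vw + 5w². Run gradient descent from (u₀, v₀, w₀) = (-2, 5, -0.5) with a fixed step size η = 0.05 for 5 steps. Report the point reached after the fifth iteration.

(-0.246105, 3.321015, -0.853375)

∇g = (10u - 2w, 2v + 2w, -2u + 2v + 10w)
Step 1: at (-2, 5, -0.5), ∇g = (-19, 9, 9) → (-2, 5, -0.5) − 0.05·(-19, 9, 9) = (-1.05, 4.55, -0.95)
Step 2: at (-1.05, 4.55, -0.95), ∇g = (-8.6, 7.2, 1.7) → (-1.05, 4.55, -0.95) − 0.05·(-8.6, 7.2, 1.7) = (-0.62, 4.19, -1.035)
Step 3: at (-0.62, 4.19, -1.035), ∇g = (-4.13, 6.31, -0.73) → (-0.62, 4.19, -1.035) − 0.05·(-4.13, 6.31, -0.73) = (-0.4135, 3.8745, -0.9985)
Step 4: at (-0.4135, 3.8745, -0.9985), ∇g = (-2.138, 5.752, -1.409) → (-0.4135, 3.8745, -0.9985) − 0.05·(-2.138, 5.752, -1.409) = (-0.3066, 3.5869, -0.92805)
Step 5: at (-0.3066, 3.5869, -0.92805), ∇g = (-1.2099, 5.3177, -1.4935) → (-0.3066, 3.5869, -0.92805) − 0.05·(-1.2099, 5.3177, -1.4935) = (-0.246105, 3.321015, -0.853375)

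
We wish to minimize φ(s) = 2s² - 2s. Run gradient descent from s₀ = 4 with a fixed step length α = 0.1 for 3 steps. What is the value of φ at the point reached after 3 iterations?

φ′(s) = 4s - 2
s₁ = 4 − 0.1·14 = 2.6
s₂ = 2.6 − 0.1·8.4 = 1.76
s₃ = 1.76 − 0.1·5.04 = 1.256
φ(1.256) = 0.643072

0.643072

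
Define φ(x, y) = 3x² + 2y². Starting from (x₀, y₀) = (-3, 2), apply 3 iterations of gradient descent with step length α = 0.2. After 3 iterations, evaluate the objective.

0.00224

∇φ = (6x, 4y)
(x₁, y₁) = (-3, 2) − 0.2·(-18, 8) = (0.6, 0.4)
(x₂, y₂) = (0.6, 0.4) − 0.2·(3.6, 1.6) = (-0.12, 0.08)
(x₃, y₃) = (-0.12, 0.08) − 0.2·(-0.72, 0.32) = (0.024, 0.016)
φ(0.024, 0.016) = 0.00224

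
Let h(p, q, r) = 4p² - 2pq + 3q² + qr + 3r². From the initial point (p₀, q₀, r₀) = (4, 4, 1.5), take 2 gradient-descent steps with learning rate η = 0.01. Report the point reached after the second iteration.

(3.5357, 3.657, 1.24955)

∇h = (8p - 2q, -2p + 6q + r, q + 6r)
Step 1: at (4, 4, 1.5), ∇h = (24, 17.5, 13) → (4, 4, 1.5) − 0.01·(24, 17.5, 13) = (3.76, 3.825, 1.37)
Step 2: at (3.76, 3.825, 1.37), ∇h = (22.43, 16.8, 12.045) → (3.76, 3.825, 1.37) − 0.01·(22.43, 16.8, 12.045) = (3.5357, 3.657, 1.24955)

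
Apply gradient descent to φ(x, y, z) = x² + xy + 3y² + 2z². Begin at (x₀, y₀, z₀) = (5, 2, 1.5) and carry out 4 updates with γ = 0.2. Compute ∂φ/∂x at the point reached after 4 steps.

∇φ = (2x + y, x + 6y, 4z)
(x₁, y₁, z₁) = (5, 2, 1.5) − 0.2·(12, 17, 6) = (2.6, -1.4, 0.3)
(x₂, y₂, z₂) = (2.6, -1.4, 0.3) − 0.2·(3.8, -5.8, 1.2) = (1.84, -0.24, 0.06)
(x₃, y₃, z₃) = (1.84, -0.24, 0.06) − 0.2·(3.44, 0.4, 0.24) = (1.152, -0.32, 0.012)
(x₄, y₄, z₄) = (1.152, -0.32, 0.012) − 0.2·(1.984, -0.768, 0.048) = (0.7552, -0.1664, 0.0024)
∂φ/∂x at (0.7552, -0.1664, 0.0024) = 1.344

1.344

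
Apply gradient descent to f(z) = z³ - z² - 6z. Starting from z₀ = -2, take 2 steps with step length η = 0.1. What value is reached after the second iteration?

f′(z) = 3z² - 2z - 6
Step 1: f′(-2) = 10; z₁ = -2 − 0.1·10 = -3
Step 2: f′(-3) = 27; z₂ = -3 − 0.1·27 = -5.7

-5.7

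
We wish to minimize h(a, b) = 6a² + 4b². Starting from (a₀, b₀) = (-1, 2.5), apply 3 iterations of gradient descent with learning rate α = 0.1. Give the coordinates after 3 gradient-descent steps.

∇h = (12a, 8b)
Step 1: at (-1, 2.5), ∇h = (-12, 20) → (-1, 2.5) − 0.1·(-12, 20) = (0.2, 0.5)
Step 2: at (0.2, 0.5), ∇h = (2.4, 4) → (0.2, 0.5) − 0.1·(2.4, 4) = (-0.04, 0.1)
Step 3: at (-0.04, 0.1), ∇h = (-0.48, 0.8) → (-0.04, 0.1) − 0.1·(-0.48, 0.8) = (0.008, 0.02)

(0.008, 0.02)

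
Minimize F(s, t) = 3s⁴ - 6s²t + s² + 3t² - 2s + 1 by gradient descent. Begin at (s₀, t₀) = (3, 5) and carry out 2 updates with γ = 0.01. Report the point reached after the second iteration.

∇F = (12s³ - 12st + 2s - 2, -6s² + 6t)
(s₁, t₁) = (3, 5) − 0.01·(148, -24) = (1.52, 5.24)
(s₂, t₂) = (1.52, 5.24) − 0.01·(-52.395904, 17.5776) = (2.04395904, 5.064224)

(2.04395904, 5.064224)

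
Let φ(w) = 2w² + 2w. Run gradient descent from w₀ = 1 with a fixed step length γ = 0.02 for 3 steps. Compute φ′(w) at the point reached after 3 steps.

4.672128

φ′(w) = 4w + 2
Step 1: φ′(1) = 6; w₁ = 1 − 0.02·6 = 0.88
Step 2: φ′(0.88) = 5.52; w₂ = 0.88 − 0.02·5.52 = 0.7696
Step 3: φ′(0.7696) = 5.0784; w₃ = 0.7696 − 0.02·5.0784 = 0.668032
φ′(w) at (0.668032) = 4.672128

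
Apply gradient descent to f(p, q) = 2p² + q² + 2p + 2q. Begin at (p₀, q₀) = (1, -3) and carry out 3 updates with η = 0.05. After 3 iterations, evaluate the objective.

∇f = (4p + 2, 2q + 2)
(p₁, q₁) = (1, -3) − 0.05·(6, -4) = (0.7, -2.8)
(p₂, q₂) = (0.7, -2.8) − 0.05·(4.8, -3.6) = (0.46, -2.62)
(p₃, q₃) = (0.46, -2.62) − 0.05·(3.84, -3.24) = (0.268, -2.458)
f(0.268, -2.458) = 1.805412

1.805412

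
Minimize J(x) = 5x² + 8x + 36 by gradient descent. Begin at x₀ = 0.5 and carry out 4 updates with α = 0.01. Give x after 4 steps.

0.05293

J′(x) = 10x + 8
Step 1: J′(0.5) = 13; x₁ = 0.5 − 0.01·13 = 0.37
Step 2: J′(0.37) = 11.7; x₂ = 0.37 − 0.01·11.7 = 0.253
Step 3: J′(0.253) = 10.53; x₃ = 0.253 − 0.01·10.53 = 0.1477
Step 4: J′(0.1477) = 9.477; x₄ = 0.1477 − 0.01·9.477 = 0.05293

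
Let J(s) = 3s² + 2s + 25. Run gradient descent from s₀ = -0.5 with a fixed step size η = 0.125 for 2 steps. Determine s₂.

-0.34375

J′(s) = 6s + 2
Step 1: J′(-0.5) = -1; s₁ = -0.5 − 0.125·(-1) = -0.375
Step 2: J′(-0.375) = -0.25; s₂ = -0.375 − 0.125·(-0.25) = -0.34375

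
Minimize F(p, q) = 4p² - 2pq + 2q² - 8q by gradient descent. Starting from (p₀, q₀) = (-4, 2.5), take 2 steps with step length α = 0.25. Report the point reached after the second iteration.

∇F = (8p - 2q, -2p + 4q - 8)
Step 1: at (-4, 2.5), ∇F = (-37, 10) → (-4, 2.5) − 0.25·(-37, 10) = (5.25, 0)
Step 2: at (5.25, 0), ∇F = (42, -18.5) → (5.25, 0) − 0.25·(42, -18.5) = (-5.25, 4.625)

(-5.25, 4.625)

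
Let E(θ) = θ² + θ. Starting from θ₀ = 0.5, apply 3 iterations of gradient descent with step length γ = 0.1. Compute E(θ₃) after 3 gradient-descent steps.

E′(θ) = 2θ + 1
θ₁ = 0.5 − 0.1·2 = 0.3
θ₂ = 0.3 − 0.1·1.6 = 0.14
θ₃ = 0.14 − 0.1·1.28 = 0.012
E(0.012) = 0.012144

0.012144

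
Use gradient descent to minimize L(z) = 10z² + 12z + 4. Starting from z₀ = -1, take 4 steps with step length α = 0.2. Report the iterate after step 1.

L′(z) = 20z + 12
z₁ = -1 − 0.2·(-8) = 0.6

0.6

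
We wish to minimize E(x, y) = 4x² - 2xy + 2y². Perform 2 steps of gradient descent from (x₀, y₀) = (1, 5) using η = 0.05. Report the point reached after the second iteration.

∇E = (8x - 2y, -2x + 4y)
(x₁, y₁) = (1, 5) − 0.05·(-2, 18) = (1.1, 4.1)
(x₂, y₂) = (1.1, 4.1) − 0.05·(0.6, 14.2) = (1.07, 3.39)

(1.07, 3.39)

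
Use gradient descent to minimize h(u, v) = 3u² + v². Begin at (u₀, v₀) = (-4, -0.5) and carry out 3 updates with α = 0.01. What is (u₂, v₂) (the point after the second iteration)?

(-3.5344, -0.4802)

∇h = (6u, 2v)
Step 1: at (-4, -0.5), ∇h = (-24, -1) → (-4, -0.5) − 0.01·(-24, -1) = (-3.76, -0.49)
Step 2: at (-3.76, -0.49), ∇h = (-22.56, -0.98) → (-3.76, -0.49) − 0.01·(-22.56, -0.98) = (-3.5344, -0.4802)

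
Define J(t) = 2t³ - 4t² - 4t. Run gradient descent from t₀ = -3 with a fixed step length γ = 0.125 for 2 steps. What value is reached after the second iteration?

-136.546875

J′(t) = 6t² - 8t - 4
Step 1: J′(-3) = 74; t₁ = -3 − 0.125·74 = -12.25
Step 2: J′(-12.25) = 994.375; t₂ = -12.25 − 0.125·994.375 = -136.546875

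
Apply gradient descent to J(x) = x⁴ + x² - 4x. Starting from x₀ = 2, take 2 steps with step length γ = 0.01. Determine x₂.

J′(x) = 4x³ + 2x - 4
x₁ = 2 − 0.01·32 = 1.68
x₂ = 1.68 − 0.01·18.326528 = 1.49673472

1.49673472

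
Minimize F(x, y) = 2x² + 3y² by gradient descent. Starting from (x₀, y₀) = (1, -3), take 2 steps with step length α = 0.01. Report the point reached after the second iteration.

∇F = (4x, 6y)
Step 1: at (1, -3), ∇F = (4, -18) → (1, -3) − 0.01·(4, -18) = (0.96, -2.82)
Step 2: at (0.96, -2.82), ∇F = (3.84, -16.92) → (0.96, -2.82) − 0.01·(3.84, -16.92) = (0.9216, -2.6508)

(0.9216, -2.6508)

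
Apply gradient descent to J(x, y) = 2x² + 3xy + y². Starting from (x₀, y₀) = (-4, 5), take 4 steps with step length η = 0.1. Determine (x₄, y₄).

(-3.9936, 5.5289)

∇J = (4x + 3y, 3x + 2y)
Step 1: at (-4, 5), ∇J = (-1, -2) → (-4, 5) − 0.1·(-1, -2) = (-3.9, 5.2)
Step 2: at (-3.9, 5.2), ∇J = (0, -1.3) → (-3.9, 5.2) − 0.1·(0, -1.3) = (-3.9, 5.33)
Step 3: at (-3.9, 5.33), ∇J = (0.39, -1.04) → (-3.9, 5.33) − 0.1·(0.39, -1.04) = (-3.939, 5.434)
Step 4: at (-3.939, 5.434), ∇J = (0.546, -0.949) → (-3.939, 5.434) − 0.1·(0.546, -0.949) = (-3.9936, 5.5289)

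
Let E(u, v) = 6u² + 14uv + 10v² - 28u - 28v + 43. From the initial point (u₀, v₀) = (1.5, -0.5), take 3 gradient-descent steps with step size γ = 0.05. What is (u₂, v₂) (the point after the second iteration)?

∇E = (12u + 14v - 28, 14u + 20v - 28)
(u₁, v₁) = (1.5, -0.5) − 0.05·(-17, -17) = (2.35, 0.35)
(u₂, v₂) = (2.35, 0.35) − 0.05·(5.1, 11.9) = (2.095, -0.245)

(2.095, -0.245)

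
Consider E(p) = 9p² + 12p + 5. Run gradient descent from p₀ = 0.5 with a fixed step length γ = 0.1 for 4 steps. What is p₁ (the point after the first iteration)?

-1.6

E′(p) = 18p + 12
Step 1: E′(0.5) = 21; p₁ = 0.5 − 0.1·21 = -1.6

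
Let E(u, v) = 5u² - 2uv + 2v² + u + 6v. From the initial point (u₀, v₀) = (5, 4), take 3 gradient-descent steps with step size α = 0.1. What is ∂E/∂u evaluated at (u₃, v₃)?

1.992

∇E = (10u - 2v + 1, -2u + 4v + 6)
Step 1: at (5, 4), ∇E = (43, 12) → (5, 4) − 0.1·(43, 12) = (0.7, 2.8)
Step 2: at (0.7, 2.8), ∇E = (2.4, 15.8) → (0.7, 2.8) − 0.1·(2.4, 15.8) = (0.46, 1.22)
Step 3: at (0.46, 1.22), ∇E = (3.16, 9.96) → (0.46, 1.22) − 0.1·(3.16, 9.96) = (0.144, 0.224)
∂E/∂u at (0.144, 0.224) = 1.992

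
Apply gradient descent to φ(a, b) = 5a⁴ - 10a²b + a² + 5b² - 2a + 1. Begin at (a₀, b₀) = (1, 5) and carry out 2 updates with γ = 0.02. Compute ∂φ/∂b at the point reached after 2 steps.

∇φ = (20a³ - 20ab + 2a - 2, -10a² + 10b)
(a₁, b₁) = (1, 5) − 0.02·(-80, 40) = (2.6, 4.2)
(a₂, b₂) = (2.6, 4.2) − 0.02·(136.32, -25.6) = (-0.1264, 4.712)
∂φ/∂b at (-0.1264, 4.712) = 46.9602304

46.9602304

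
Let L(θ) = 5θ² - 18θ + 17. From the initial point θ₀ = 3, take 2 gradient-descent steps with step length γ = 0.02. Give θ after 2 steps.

2.568

L′(θ) = 10θ - 18
Step 1: L′(3) = 12; θ₁ = 3 − 0.02·12 = 2.76
Step 2: L′(2.76) = 9.6; θ₂ = 2.76 − 0.02·9.6 = 2.568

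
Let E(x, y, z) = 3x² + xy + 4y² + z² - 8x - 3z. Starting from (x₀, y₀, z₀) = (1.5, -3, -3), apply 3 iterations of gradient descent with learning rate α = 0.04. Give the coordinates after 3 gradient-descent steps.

(1.599296, -1.078208, -2.004096)

∇E = (6x + y - 8, x + 8y, 2z - 3)
(x₁, y₁, z₁) = (1.5, -3, -3) − 0.04·(-2, -22.5, -9) = (1.58, -2.1, -2.64)
(x₂, y₂, z₂) = (1.58, -2.1, -2.64) − 0.04·(-0.62, -15.22, -8.28) = (1.6048, -1.4912, -2.3088)
(x₃, y₃, z₃) = (1.6048, -1.4912, -2.3088) − 0.04·(0.1376, -10.3248, -7.6176) = (1.599296, -1.078208, -2.004096)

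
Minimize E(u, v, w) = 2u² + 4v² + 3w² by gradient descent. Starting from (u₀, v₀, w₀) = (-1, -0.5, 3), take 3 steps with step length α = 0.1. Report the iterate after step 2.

∇E = (4u, 8v, 6w)
(u₁, v₁, w₁) = (-1, -0.5, 3) − 0.1·(-4, -4, 18) = (-0.6, -0.1, 1.2)
(u₂, v₂, w₂) = (-0.6, -0.1, 1.2) − 0.1·(-2.4, -0.8, 7.2) = (-0.36, -0.02, 0.48)

(-0.36, -0.02, 0.48)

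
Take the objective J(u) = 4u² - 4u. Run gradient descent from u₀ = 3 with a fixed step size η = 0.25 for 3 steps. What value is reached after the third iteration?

J′(u) = 8u - 4
u₁ = 3 − 0.25·20 = -2
u₂ = -2 − 0.25·(-20) = 3
u₃ = 3 − 0.25·20 = -2

-2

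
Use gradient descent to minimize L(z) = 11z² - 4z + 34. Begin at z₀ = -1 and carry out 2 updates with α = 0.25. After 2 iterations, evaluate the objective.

6333.6875

L′(z) = 22z - 4
z₁ = -1 − 0.25·(-26) = 5.5
z₂ = 5.5 − 0.25·117 = -23.75
L(-23.75) = 6333.6875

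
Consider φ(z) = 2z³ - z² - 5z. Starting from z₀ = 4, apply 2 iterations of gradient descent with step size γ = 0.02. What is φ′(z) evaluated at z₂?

12.375088008704

φ′(z) = 6z² - 2z - 5
Step 1: φ′(4) = 83; z₁ = 4 − 0.02·83 = 2.34
Step 2: φ′(2.34) = 23.1736; z₂ = 2.34 − 0.02·23.1736 = 1.876528
φ′(z) at (1.876528) = 12.375088008704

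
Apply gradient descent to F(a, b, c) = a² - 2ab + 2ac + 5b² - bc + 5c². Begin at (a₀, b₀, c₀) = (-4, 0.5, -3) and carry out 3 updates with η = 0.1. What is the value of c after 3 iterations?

∇F = (2a - 2b + 2c, -2a + 10b - c, 2a - b + 10c)
Step 1: at (-4, 0.5, -3), ∇F = (-15, 16, -38.5) → (-4, 0.5, -3) − 0.1·(-15, 16, -38.5) = (-2.5, -1.1, 0.85)
Step 2: at (-2.5, -1.1, 0.85), ∇F = (-1.1, -6.85, 4.6) → (-2.5, -1.1, 0.85) − 0.1·(-1.1, -6.85, 4.6) = (-2.39, -0.415, 0.39)
Step 3: at (-2.39, -0.415, 0.39), ∇F = (-3.17, 0.24, -0.465) → (-2.39, -0.415, 0.39) − 0.1·(-3.17, 0.24, -0.465) = (-2.073, -0.439, 0.4365)
c = 0.4365

0.4365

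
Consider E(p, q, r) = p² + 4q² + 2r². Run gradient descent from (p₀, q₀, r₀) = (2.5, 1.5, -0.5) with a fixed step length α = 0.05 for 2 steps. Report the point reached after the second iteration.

∇E = (2p, 8q, 4r)
Step 1: at (2.5, 1.5, -0.5), ∇E = (5, 12, -2) → (2.5, 1.5, -0.5) − 0.05·(5, 12, -2) = (2.25, 0.9, -0.4)
Step 2: at (2.25, 0.9, -0.4), ∇E = (4.5, 7.2, -1.6) → (2.25, 0.9, -0.4) − 0.05·(4.5, 7.2, -1.6) = (2.025, 0.54, -0.32)

(2.025, 0.54, -0.32)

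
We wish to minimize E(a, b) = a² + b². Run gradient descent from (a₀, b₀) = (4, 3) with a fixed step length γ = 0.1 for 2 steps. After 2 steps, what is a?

∇E = (2a, 2b)
Step 1: at (4, 3), ∇E = (8, 6) → (4, 3) − 0.1·(8, 6) = (3.2, 2.4)
Step 2: at (3.2, 2.4), ∇E = (6.4, 4.8) → (3.2, 2.4) − 0.1·(6.4, 4.8) = (2.56, 1.92)
a = 2.56

2.56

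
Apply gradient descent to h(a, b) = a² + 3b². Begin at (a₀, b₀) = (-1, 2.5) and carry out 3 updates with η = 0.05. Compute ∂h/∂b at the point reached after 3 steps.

5.145

∇h = (2a, 6b)
Step 1: at (-1, 2.5), ∇h = (-2, 15) → (-1, 2.5) − 0.05·(-2, 15) = (-0.9, 1.75)
Step 2: at (-0.9, 1.75), ∇h = (-1.8, 10.5) → (-0.9, 1.75) − 0.05·(-1.8, 10.5) = (-0.81, 1.225)
Step 3: at (-0.81, 1.225), ∇h = (-1.62, 7.35) → (-0.81, 1.225) − 0.05·(-1.62, 7.35) = (-0.729, 0.8575)
∂h/∂b at (-0.729, 0.8575) = 5.145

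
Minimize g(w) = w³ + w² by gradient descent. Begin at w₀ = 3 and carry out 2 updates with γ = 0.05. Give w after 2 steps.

g′(w) = 3w² + 2w
w₁ = 3 − 0.05·33 = 1.35
w₂ = 1.35 − 0.05·8.1675 = 0.941625

0.941625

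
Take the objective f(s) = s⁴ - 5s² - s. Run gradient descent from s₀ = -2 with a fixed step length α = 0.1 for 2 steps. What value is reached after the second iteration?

f′(s) = 4s³ - 10s - 1
Step 1: f′(-2) = -13; s₁ = -2 − 0.1·(-13) = -0.7
Step 2: f′(-0.7) = 4.628; s₂ = -0.7 − 0.1·4.628 = -1.1628

-1.1628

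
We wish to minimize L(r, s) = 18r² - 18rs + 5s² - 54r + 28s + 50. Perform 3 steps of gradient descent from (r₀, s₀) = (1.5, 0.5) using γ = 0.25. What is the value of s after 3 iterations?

-118.5625

∇L = (36r - 18s - 54, -18r + 10s + 28)
(r₁, s₁) = (1.5, 0.5) − 0.25·(-9, 6) = (3.75, -1)
(r₂, s₂) = (3.75, -1) − 0.25·(99, -49.5) = (-21, 11.375)
(r₃, s₃) = (-21, 11.375) − 0.25·(-1014.75, 519.75) = (232.6875, -118.5625)
s = -118.5625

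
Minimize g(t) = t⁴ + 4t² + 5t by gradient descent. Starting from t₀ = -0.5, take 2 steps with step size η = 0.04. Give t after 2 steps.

g′(t) = 4t³ + 8t + 5
Step 1: g′(-0.5) = 0.5; t₁ = -0.5 − 0.04·0.5 = -0.52
Step 2: g′(-0.52) = 0.277568; t₂ = -0.52 − 0.04·0.277568 = -0.53110272

-0.53110272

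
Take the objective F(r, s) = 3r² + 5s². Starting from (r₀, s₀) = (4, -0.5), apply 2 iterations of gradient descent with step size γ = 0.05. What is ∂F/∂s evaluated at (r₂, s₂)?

-1.25

∇F = (6r, 10s)
Step 1: at (4, -0.5), ∇F = (24, -5) → (4, -0.5) − 0.05·(24, -5) = (2.8, -0.25)
Step 2: at (2.8, -0.25), ∇F = (16.8, -2.5) → (2.8, -0.25) − 0.05·(16.8, -2.5) = (1.96, -0.125)
∂F/∂s at (1.96, -0.125) = -1.25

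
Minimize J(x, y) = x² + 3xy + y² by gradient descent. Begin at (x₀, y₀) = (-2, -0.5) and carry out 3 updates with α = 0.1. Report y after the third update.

∇J = (2x + 3y, 3x + 2y)
(x₁, y₁) = (-2, -0.5) − 0.1·(-5.5, -7) = (-1.45, 0.2)
(x₂, y₂) = (-1.45, 0.2) − 0.1·(-2.3, -3.95) = (-1.22, 0.595)
(x₃, y₃) = (-1.22, 0.595) − 0.1·(-0.655, -2.47) = (-1.1545, 0.842)
y = 0.842

0.842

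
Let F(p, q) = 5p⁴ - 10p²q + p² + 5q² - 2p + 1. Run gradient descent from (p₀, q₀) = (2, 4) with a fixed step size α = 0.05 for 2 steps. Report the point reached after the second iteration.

(2.551, 3.805)

∇F = (20p³ - 20pq + 2p - 2, -10p² + 10q)
Step 1: at (2, 4), ∇F = (2, 0) → (2, 4) − 0.05·(2, 0) = (1.9, 4)
Step 2: at (1.9, 4), ∇F = (-13.02, 3.9) → (1.9, 4) − 0.05·(-13.02, 3.9) = (2.551, 3.805)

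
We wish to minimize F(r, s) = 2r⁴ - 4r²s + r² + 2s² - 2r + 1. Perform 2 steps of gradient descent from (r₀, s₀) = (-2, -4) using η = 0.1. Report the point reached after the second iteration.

(-1183.2112, 51.504)

∇F = (8r³ - 8rs + 2r - 2, -4r² + 4s)
(r₁, s₁) = (-2, -4) − 0.1·(-134, -32) = (11.4, -0.8)
(r₂, s₂) = (11.4, -0.8) − 0.1·(11946.112, -523.04) = (-1183.2112, 51.504)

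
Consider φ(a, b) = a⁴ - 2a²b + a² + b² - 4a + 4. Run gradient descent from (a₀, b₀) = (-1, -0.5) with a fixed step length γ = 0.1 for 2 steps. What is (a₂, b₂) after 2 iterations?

∇φ = (4a³ - 4ab + 2a - 4, -2a² + 2b)
(a₁, b₁) = (-1, -0.5) − 0.1·(-12, -3) = (0.2, -0.2)
(a₂, b₂) = (0.2, -0.2) − 0.1·(-3.408, -0.48) = (0.5408, -0.152)

(0.5408, -0.152)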